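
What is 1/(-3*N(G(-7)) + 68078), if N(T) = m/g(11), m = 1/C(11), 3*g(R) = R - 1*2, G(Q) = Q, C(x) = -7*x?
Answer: 77/5242007 ≈ 1.4689e-5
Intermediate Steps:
g(R) = -2/3 + R/3 (g(R) = (R - 1*2)/3 = (R - 2)/3 = (-2 + R)/3 = -2/3 + R/3)
m = -1/77 (m = 1/(-7*11) = 1/(-77) = -1/77 ≈ -0.012987)
N(T) = -1/231 (N(T) = -1/(77*(-2/3 + (1/3)*11)) = -1/(77*(-2/3 + 11/3)) = -1/77/3 = -1/77*1/3 = -1/231)
1/(-3*N(G(-7)) + 68078) = 1/(-3*(-1/231) + 68078) = 1/(1/77 + 68078) = 1/(5242007/77) = 77/5242007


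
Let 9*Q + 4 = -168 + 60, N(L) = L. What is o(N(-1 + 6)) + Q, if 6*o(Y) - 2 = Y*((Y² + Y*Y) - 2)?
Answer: 251/9 ≈ 27.889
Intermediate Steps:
o(Y) = ⅓ + Y*(-2 + 2*Y²)/6 (o(Y) = ⅓ + (Y*((Y² + Y*Y) - 2))/6 = ⅓ + (Y*((Y² + Y²) - 2))/6 = ⅓ + (Y*(2*Y² - 2))/6 = ⅓ + (Y*(-2 + 2*Y²))/6 = ⅓ + Y*(-2 + 2*Y²)/6)
Q = -112/9 (Q = -4/9 + (-168 + 60)/9 = -4/9 + (⅑)*(-108) = -4/9 - 12 = -112/9 ≈ -12.444)
o(N(-1 + 6)) + Q = (⅓ - (-1 + 6)/3 + (-1 + 6)³/3) - 112/9 = (⅓ - ⅓*5 + (⅓)*5³) - 112/9 = (⅓ - 5/3 + (⅓)*125) - 112/9 = (⅓ - 5/3 + 125/3) - 112/9 = 121/3 - 112/9 = 251/9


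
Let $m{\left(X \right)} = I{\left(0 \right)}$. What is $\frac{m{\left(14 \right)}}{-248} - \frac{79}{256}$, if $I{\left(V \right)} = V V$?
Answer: $- \frac{79}{256} \approx -0.30859$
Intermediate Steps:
$I{\left(V \right)} = V^{2}$
$m{\left(X \right)} = 0$ ($m{\left(X \right)} = 0^{2} = 0$)
$\frac{m{\left(14 \right)}}{-248} - \frac{79}{256} = \frac{0}{-248} - \frac{79}{256} = 0 \left(- \frac{1}{248}\right) - \frac{79}{256} = 0 - \frac{79}{256} = - \frac{79}{256}$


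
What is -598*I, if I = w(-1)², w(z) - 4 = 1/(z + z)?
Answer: -14651/2 ≈ -7325.5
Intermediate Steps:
w(z) = 4 + 1/(2*z) (w(z) = 4 + 1/(z + z) = 4 + 1/(2*z))
I = 49/4 (I = (4 + (½)/(-1))² = (4 + (½)*(-1))² = (4 - ½)² = (7/2)² = 49/4 ≈ 12.250)
-598*I = -598*49/4 = -14651/2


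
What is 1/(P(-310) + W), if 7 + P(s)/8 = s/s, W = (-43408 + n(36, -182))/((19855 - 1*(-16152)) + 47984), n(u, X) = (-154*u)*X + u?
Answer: -83991/3065932 ≈ -0.027395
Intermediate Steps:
n(u, X) = u - 154*X*u (n(u, X) = -154*X*u + u = u - 154*X*u)
W = 965636/83991 (W = (-43408 + 36*(1 - 154*(-182)))/((19855 - 1*(-16152)) + 47984) = (-43408 + 36*(1 + 28028))/((19855 + 16152) + 47984) = (-43408 + 36*28029)/(36007 + 47984) = (-43408 + 1009044)/83991 = 965636*(1/83991) = 965636/83991 ≈ 11.497)
P(s) = -48 (P(s) = -56 + 8*(s/s) = -56 + 8*1 = -56 + 8 = -48)
1/(P(-310) + W) = 1/(-48 + 965636/83991) = 1/(-3065932/83991) = -83991/3065932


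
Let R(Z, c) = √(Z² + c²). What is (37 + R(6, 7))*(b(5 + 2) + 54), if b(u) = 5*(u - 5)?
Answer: 2368 + 64*√85 ≈ 2958.1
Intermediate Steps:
b(u) = -25 + 5*u (b(u) = 5*(-5 + u) = -25 + 5*u)
(37 + R(6, 7))*(b(5 + 2) + 54) = (37 + √(6² + 7²))*((-25 + 5*(5 + 2)) + 54) = (37 + √(36 + 49))*((-25 + 5*7) + 54) = (37 + √85)*((-25 + 35) + 54) = (37 + √85)*(10 + 54) = (37 + √85)*64 = 2368 + 64*√85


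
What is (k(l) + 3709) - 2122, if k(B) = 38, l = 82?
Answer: 1625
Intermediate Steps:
(k(l) + 3709) - 2122 = (38 + 3709) - 2122 = 3747 - 2122 = 1625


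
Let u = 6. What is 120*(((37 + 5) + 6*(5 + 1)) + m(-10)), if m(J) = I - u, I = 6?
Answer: 9360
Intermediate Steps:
m(J) = 0 (m(J) = 6 - 1*6 = 6 - 6 = 0)
120*(((37 + 5) + 6*(5 + 1)) + m(-10)) = 120*(((37 + 5) + 6*(5 + 1)) + 0) = 120*((42 + 6*6) + 0) = 120*((42 + 36) + 0) = 120*(78 + 0) = 120*78 = 9360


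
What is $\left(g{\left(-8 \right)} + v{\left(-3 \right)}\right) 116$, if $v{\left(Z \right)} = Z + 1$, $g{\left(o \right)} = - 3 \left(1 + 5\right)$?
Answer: $-2320$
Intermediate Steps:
$g{\left(o \right)} = -18$ ($g{\left(o \right)} = \left(-3\right) 6 = -18$)
$v{\left(Z \right)} = 1 + Z$
$\left(g{\left(-8 \right)} + v{\left(-3 \right)}\right) 116 = \left(-18 + \left(1 - 3\right)\right) 116 = \left(-18 - 2\right) 116 = \left(-20\right) 116 = -2320$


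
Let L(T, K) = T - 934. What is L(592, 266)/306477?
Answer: -38/34053 ≈ -0.0011159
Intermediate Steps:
L(T, K) = -934 + T
L(592, 266)/306477 = (-934 + 592)/306477 = -342*1/306477 = -38/34053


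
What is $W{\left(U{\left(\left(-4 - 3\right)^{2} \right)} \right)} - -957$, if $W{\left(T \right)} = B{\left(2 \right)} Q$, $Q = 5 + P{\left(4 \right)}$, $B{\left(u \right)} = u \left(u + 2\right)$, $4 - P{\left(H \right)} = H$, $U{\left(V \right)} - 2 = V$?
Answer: $997$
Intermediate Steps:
$U{\left(V \right)} = 2 + V$
$P{\left(H \right)} = 4 - H$
$B{\left(u \right)} = u \left(2 + u\right)$
$Q = 5$ ($Q = 5 + \left(4 - 4\right) = 5 + 0 = 5$)
$W{\left(T \right)} = 40$ ($W{\left(T \right)} = 2 \left(2 + 2\right) 5 = 2 \cdot 4 \cdot 5 = 8 \cdot 5 = 40$)
$W{\left(U{\left(\left(-4 - 3\right)^{2} \right)} \right)} - -957 = 40 - -957 = 40 + 957 = 997$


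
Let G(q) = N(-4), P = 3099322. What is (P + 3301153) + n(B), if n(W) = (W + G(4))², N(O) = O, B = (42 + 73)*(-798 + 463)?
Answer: 1490884316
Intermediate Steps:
B = -38525 (B = 115*(-335) = -38525)
G(q) = -4
n(W) = (-4 + W)² (n(W) = (W - 4)² = (-4 + W)²)
(P + 3301153) + n(B) = (3099322 + 3301153) + (-4 - 38525)² = 6400475 + (-38529)² = 6400475 + 1484483841 = 1490884316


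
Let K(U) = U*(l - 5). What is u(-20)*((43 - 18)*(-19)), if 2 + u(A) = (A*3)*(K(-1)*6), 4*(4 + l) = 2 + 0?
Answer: 1454450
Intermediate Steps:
l = -7/2 (l = -4 + (2 + 0)/4 = -4 + (1/4)*2 = -4 + 1/2 = -7/2 ≈ -3.5000)
K(U) = -17*U/2 (K(U) = U*(-7/2 - 5) = U*(-17/2) = -17*U/2)
u(A) = -2 + 153*A (u(A) = -2 + (A*3)*(-17/2*(-1)*6) = -2 + (3*A)*((17/2)*6) = -2 + (3*A)*51 = -2 + 153*A)
u(-20)*((43 - 18)*(-19)) = (-2 + 153*(-20))*((43 - 18)*(-19)) = (-2 - 3060)*(25*(-19)) = -3062*(-475) = 1454450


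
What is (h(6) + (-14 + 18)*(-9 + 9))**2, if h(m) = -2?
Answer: 4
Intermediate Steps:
(h(6) + (-14 + 18)*(-9 + 9))**2 = (-2 + (-14 + 18)*(-9 + 9))**2 = (-2 + 4*0)**2 = (-2 + 0)**2 = (-2)**2 = 4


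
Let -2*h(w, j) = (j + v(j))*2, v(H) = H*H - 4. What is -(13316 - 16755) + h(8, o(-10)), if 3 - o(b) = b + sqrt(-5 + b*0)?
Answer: 3266 + 27*I*sqrt(5) ≈ 3266.0 + 60.374*I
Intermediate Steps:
v(H) = -4 + H**2 (v(H) = H**2 - 4 = -4 + H**2)
o(b) = 3 - b - I*sqrt(5) (o(b) = 3 - (b + sqrt(-5 + b*0)) = 3 - (b + sqrt(-5 + 0)) = 3 - (b + sqrt(-5)) = 3 - (b + I*sqrt(5)) = 3 + (-b - I*sqrt(5)) = 3 - b - I*sqrt(5))
h(w, j) = 4 - j - j**2 (h(w, j) = -(j + (-4 + j**2))*2/2 = -(-4 + j + j**2)*2/2 = -(-8 + 2*j + 2*j**2)/2 = 4 - j - j**2)
-(13316 - 16755) + h(8, o(-10)) = -(13316 - 16755) + (4 - (3 - 1*(-10) - I*sqrt(5)) - (3 - 1*(-10) - I*sqrt(5))**2) = -1*(-3439) + (4 - (3 + 10 - I*sqrt(5)) - (3 + 10 - I*sqrt(5))**2) = 3439 + (4 - (13 - I*sqrt(5)) - (13 - I*sqrt(5))**2) = 3439 + (4 + (-13 + I*sqrt(5)) - (13 - I*sqrt(5))**2) = 3439 + (-9 - (13 - I*sqrt(5))**2 + I*sqrt(5)) = 3430 - (13 - I*sqrt(5))**2 + I*sqrt(5)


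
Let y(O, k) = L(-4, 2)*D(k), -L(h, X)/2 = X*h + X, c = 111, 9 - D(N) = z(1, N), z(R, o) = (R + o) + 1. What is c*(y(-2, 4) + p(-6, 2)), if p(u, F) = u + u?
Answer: 2664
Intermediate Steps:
z(R, o) = 1 + R + o
D(N) = 7 - N (D(N) = 9 - (1 + 1 + N) = 9 - (2 + N) = 9 + (-2 - N) = 7 - N)
L(h, X) = -2*X - 2*X*h (L(h, X) = -2*(X*h + X) = -2*(X + X*h) = -2*X - 2*X*h)
y(O, k) = 84 - 12*k (y(O, k) = (-2*2*(1 - 4))*(7 - k) = (-2*2*(-3))*(7 - k) = 12*(7 - k) = 84 - 12*k)
p(u, F) = 2*u
c*(y(-2, 4) + p(-6, 2)) = 111*((84 - 12*4) + 2*(-6)) = 111*((84 - 48) - 12) = 111*(36 - 12) = 111*24 = 2664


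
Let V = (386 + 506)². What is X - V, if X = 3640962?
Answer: 2845298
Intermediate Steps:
V = 795664 (V = 892² = 795664)
X - V = 3640962 - 1*795664 = 3640962 - 795664 = 2845298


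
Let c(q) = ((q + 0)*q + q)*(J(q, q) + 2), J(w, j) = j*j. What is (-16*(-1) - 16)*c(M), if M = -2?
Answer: 0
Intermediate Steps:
J(w, j) = j²
c(q) = (2 + q²)*(q + q²) (c(q) = ((q + 0)*q + q)*(q² + 2) = (q*q + q)*(2 + q²) = (q² + q)*(2 + q²) = (q + q²)*(2 + q²) = (2 + q²)*(q + q²))
(-16*(-1) - 16)*c(M) = (-16*(-1) - 16)*(-2*(2 + (-2)² + (-2)³ + 2*(-2))) = (16 - 16)*(-2*(2 + 4 - 8 - 4)) = 0*(-2*(-6)) = 0*12 = 0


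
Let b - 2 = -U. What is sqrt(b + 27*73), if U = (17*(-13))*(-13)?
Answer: 30*I ≈ 30.0*I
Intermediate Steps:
U = 2873 (U = -221*(-13) = 2873)
b = -2871 (b = 2 - 1*2873 = 2 - 2873 = -2871)
sqrt(b + 27*73) = sqrt(-2871 + 27*73) = sqrt(-2871 + 1971) = sqrt(-900) = 30*I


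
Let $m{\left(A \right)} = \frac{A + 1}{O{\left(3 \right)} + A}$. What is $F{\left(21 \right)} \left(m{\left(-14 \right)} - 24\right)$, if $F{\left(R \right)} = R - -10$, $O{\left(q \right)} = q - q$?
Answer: $- \frac{10013}{14} \approx -715.21$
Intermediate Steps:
$O{\left(q \right)} = 0$
$F{\left(R \right)} = 10 + R$ ($F{\left(R \right)} = R + 10 = 10 + R$)
$m{\left(A \right)} = \frac{1 + A}{A}$ ($m{\left(A \right)} = \frac{A + 1}{0 + A} = \frac{1 + A}{A}$)
$F{\left(21 \right)} \left(m{\left(-14 \right)} - 24\right) = \left(10 + 21\right) \left(\frac{1 - 14}{-14} - 24\right) = 31 \left(\left(- \frac{1}{14}\right) \left(-13\right) - 24\right) = 31 \left(\frac{13}{14} - 24\right) = 31 \left(- \frac{323}{14}\right) = - \frac{10013}{14}$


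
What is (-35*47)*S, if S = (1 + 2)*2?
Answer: -9870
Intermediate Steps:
S = 6 (S = 3*2 = 6)
(-35*47)*S = -35*47*6 = -1645*6 = -9870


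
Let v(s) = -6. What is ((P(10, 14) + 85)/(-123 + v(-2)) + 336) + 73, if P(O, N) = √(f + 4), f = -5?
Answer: 52676/129 - I/129 ≈ 408.34 - 0.0077519*I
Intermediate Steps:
P(O, N) = I (P(O, N) = √(-5 + 4) = √(-1) = I)
((P(10, 14) + 85)/(-123 + v(-2)) + 336) + 73 = ((I + 85)/(-123 - 6) + 336) + 73 = ((85 + I)/(-129) + 336) + 73 = ((85 + I)*(-1/129) + 336) + 73 = ((-85/129 - I/129) + 336) + 73 = (43259/129 - I/129) + 73 = 52676/129 - I/129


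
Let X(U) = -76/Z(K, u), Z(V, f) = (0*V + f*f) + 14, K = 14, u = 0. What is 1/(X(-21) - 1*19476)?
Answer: -7/136370 ≈ -5.1331e-5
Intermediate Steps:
Z(V, f) = 14 + f**2 (Z(V, f) = (0 + f**2) + 14 = f**2 + 14 = 14 + f**2)
X(U) = -38/7 (X(U) = -76/(14 + 0**2) = -76/(14 + 0) = -76/14 = -76*1/14 = -38/7)
1/(X(-21) - 1*19476) = 1/(-38/7 - 1*19476) = 1/(-38/7 - 19476) = 1/(-136370/7) = -7/136370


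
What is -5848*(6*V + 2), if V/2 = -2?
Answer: 128656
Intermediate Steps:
V = -4 (V = 2*(-2) = -4)
-5848*(6*V + 2) = -5848*(6*(-4) + 2) = -5848*(-24 + 2) = -5848*(-22) = 128656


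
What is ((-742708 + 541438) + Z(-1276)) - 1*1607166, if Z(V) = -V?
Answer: -1807160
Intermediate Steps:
((-742708 + 541438) + Z(-1276)) - 1*1607166 = ((-742708 + 541438) - 1*(-1276)) - 1*1607166 = (-201270 + 1276) - 1607166 = -199994 - 1607166 = -1807160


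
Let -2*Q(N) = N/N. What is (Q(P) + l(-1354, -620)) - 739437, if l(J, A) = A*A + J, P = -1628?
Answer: -712783/2 ≈ -3.5639e+5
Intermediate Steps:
l(J, A) = J + A² (l(J, A) = A² + J = J + A²)
Q(N) = -½ (Q(N) = -N/(2*N) = -½*1 = -½)
(Q(P) + l(-1354, -620)) - 739437 = (-½ + (-1354 + (-620)²)) - 739437 = (-½ + (-1354 + 384400)) - 739437 = (-½ + 383046) - 739437 = 766091/2 - 739437 = -712783/2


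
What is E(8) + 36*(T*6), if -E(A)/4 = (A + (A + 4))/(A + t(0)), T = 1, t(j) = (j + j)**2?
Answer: 206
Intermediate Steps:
t(j) = 4*j**2 (t(j) = (2*j)**2 = 4*j**2)
E(A) = -4*(4 + 2*A)/A (E(A) = -4*(A + (A + 4))/(A + 4*0**2) = -4*(A + (4 + A))/(A + 4*0) = -4*(4 + 2*A)/(A + 0) = -4*(4 + 2*A)/A)
E(8) + 36*(T*6) = (-8 - 16/8) + 36*(1*6) = (-8 - 16*1/8) + 36*6 = (-8 - 2) + 216 = -10 + 216 = 206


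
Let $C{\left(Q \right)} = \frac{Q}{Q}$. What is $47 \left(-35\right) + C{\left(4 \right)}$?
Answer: $-1644$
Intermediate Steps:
$C{\left(Q \right)} = 1$
$47 \left(-35\right) + C{\left(4 \right)} = 47 \left(-35\right) + 1 = -1645 + 1 = -1644$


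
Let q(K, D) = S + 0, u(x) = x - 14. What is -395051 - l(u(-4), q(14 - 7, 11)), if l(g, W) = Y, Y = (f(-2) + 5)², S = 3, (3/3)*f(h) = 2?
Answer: -395100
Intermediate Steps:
f(h) = 2
u(x) = -14 + x
Y = 49 (Y = (2 + 5)² = 7² = 49)
q(K, D) = 3 (q(K, D) = 3 + 0 = 3)
l(g, W) = 49
-395051 - l(u(-4), q(14 - 7, 11)) = -395051 - 1*49 = -395051 - 49 = -395100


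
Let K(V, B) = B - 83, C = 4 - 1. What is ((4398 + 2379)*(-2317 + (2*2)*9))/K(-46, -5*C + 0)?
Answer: 15458337/98 ≈ 1.5774e+5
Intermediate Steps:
C = 3
K(V, B) = -83 + B
((4398 + 2379)*(-2317 + (2*2)*9))/K(-46, -5*C + 0) = ((4398 + 2379)*(-2317 + (2*2)*9))/(-83 + (-5*3 + 0)) = (6777*(-2317 + 4*9))/(-83 + (-15 + 0)) = (6777*(-2317 + 36))/(-83 - 15) = (6777*(-2281))/(-98) = -15458337*(-1/98) = 15458337/98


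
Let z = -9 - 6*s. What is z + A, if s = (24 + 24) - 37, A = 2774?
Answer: 2699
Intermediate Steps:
s = 11 (s = 48 - 37 = 11)
z = -75 (z = -9 - 6*11 = -9 - 66 = -75)
z + A = -75 + 2774 = 2699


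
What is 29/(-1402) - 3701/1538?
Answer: -1308351/539069 ≈ -2.4271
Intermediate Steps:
29/(-1402) - 3701/1538 = 29*(-1/1402) - 3701*1/1538 = -29/1402 - 3701/1538 = -1308351/539069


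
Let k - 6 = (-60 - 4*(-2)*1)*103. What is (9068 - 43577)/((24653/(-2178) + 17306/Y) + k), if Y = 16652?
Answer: 156446793063/24300866111 ≈ 6.4379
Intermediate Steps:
k = -5350 (k = 6 + (-60 - 4*(-2)*1)*103 = 6 + (-60 + 8*1)*103 = 6 + (-60 + 8)*103 = 6 - 52*103 = 6 - 5356 = -5350)
(9068 - 43577)/((24653/(-2178) + 17306/Y) + k) = (9068 - 43577)/((24653/(-2178) + 17306/16652) - 5350) = -34509/((24653*(-1/2178) + 17306*(1/16652)) - 5350) = -34509/((-24653/2178 + 8653/8326) - 5350) = -34509/(-46603661/4533507 - 5350) = -34509/(-24300866111/4533507) = -34509*(-4533507/24300866111) = 156446793063/24300866111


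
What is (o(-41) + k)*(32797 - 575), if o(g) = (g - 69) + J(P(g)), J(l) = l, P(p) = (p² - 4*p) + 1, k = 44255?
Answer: 1481922002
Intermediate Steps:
P(p) = 1 + p² - 4*p
o(g) = -68 + g² - 3*g (o(g) = (g - 69) + (1 + g² - 4*g) = (-69 + g) + (1 + g² - 4*g) = -68 + g² - 3*g)
(o(-41) + k)*(32797 - 575) = ((-68 + (-41)² - 3*(-41)) + 44255)*(32797 - 575) = ((-68 + 1681 + 123) + 44255)*32222 = (1736 + 44255)*32222 = 45991*32222 = 1481922002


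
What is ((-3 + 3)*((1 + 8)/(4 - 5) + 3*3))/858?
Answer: 0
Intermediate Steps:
((-3 + 3)*((1 + 8)/(4 - 5) + 3*3))/858 = (0*(9/(-1) + 9))*(1/858) = (0*(9*(-1) + 9))*(1/858) = (0*(-9 + 9))*(1/858) = (0*0)*(1/858) = 0*(1/858) = 0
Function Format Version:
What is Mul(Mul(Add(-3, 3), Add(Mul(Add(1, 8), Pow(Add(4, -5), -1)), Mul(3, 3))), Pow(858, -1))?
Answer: 0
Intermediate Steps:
Mul(Mul(Add(-3, 3), Add(Mul(Add(1, 8), Pow(Add(4, -5), -1)), Mul(3, 3))), Pow(858, -1)) = Mul(Mul(0, Add(Mul(9, Pow(-1, -1)), 9)), Rational(1, 858)) = Mul(Mul(0, Add(Mul(9, -1), 9)), Rational(1, 858)) = Mul(Mul(0, Add(-9, 9)), Rational(1, 858)) = Mul(Mul(0, 0), Rational(1, 858)) = Mul(0, Rational(1, 858)) = 0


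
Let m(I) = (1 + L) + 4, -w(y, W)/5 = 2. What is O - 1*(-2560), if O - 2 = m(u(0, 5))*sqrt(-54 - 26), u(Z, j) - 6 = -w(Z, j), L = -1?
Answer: 2562 + 16*I*sqrt(5) ≈ 2562.0 + 35.777*I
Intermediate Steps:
w(y, W) = -10 (w(y, W) = -5*2 = -10)
u(Z, j) = 16 (u(Z, j) = 6 - 1*(-10) = 6 + 10 = 16)
m(I) = 4 (m(I) = (1 - 1) + 4 = 0 + 4 = 4)
O = 2 + 16*I*sqrt(5) (O = 2 + 4*sqrt(-54 - 26) = 2 + 4*sqrt(-80) = 2 + 4*(4*I*sqrt(5)) = 2 + 16*I*sqrt(5) ≈ 2.0 + 35.777*I)
O - 1*(-2560) = (2 + 16*I*sqrt(5)) - 1*(-2560) = (2 + 16*I*sqrt(5)) + 2560 = 2562 + 16*I*sqrt(5)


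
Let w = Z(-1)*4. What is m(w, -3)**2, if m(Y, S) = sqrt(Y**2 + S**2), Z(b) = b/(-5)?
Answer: 241/25 ≈ 9.6400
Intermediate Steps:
Z(b) = -b/5 (Z(b) = b*(-1/5) = -b/5)
w = 4/5 (w = -1/5*(-1)*4 = (1/5)*4 = 4/5 ≈ 0.80000)
m(Y, S) = sqrt(S**2 + Y**2)
m(w, -3)**2 = (sqrt((-3)**2 + (4/5)**2))**2 = (sqrt(9 + 16/25))**2 = (sqrt(241/25))**2 = (sqrt(241)/5)**2 = 241/25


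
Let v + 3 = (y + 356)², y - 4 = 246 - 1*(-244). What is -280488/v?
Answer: -280488/722497 ≈ -0.38822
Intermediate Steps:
y = 494 (y = 4 + (246 - 1*(-244)) = 4 + (246 + 244) = 4 + 490 = 494)
v = 722497 (v = -3 + (494 + 356)² = -3 + 850² = -3 + 722500 = 722497)
-280488/v = -280488/722497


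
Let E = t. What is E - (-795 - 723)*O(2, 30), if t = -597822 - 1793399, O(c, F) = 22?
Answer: -2357825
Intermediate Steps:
t = -2391221
E = -2391221
E - (-795 - 723)*O(2, 30) = -2391221 - (-795 - 723)*22 = -2391221 - (-1518)*22 = -2391221 - 1*(-33396) = -2391221 + 33396 = -2357825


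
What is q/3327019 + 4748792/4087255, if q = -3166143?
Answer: 2858487403583/13598375042845 ≈ 0.21021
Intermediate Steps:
q/3327019 + 4748792/4087255 = -3166143/3327019 + 4748792/4087255 = 2858487403583/13598375042845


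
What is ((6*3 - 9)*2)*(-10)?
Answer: -180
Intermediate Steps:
((6*3 - 9)*2)*(-10) = ((18 - 9)*2)*(-10) = (9*2)*(-10) = 18*(-10) = -180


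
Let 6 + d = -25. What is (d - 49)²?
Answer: 6400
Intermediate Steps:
d = -31 (d = -6 - 25 = -31)
(d - 49)² = (-31 - 49)² = (-80)² = 6400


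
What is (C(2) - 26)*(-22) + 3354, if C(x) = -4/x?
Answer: 3970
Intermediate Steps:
(C(2) - 26)*(-22) + 3354 = (-4/2 - 26)*(-22) + 3354 = (-4*½ - 26)*(-22) + 3354 = (-2 - 26)*(-22) + 3354 = -28*(-22) + 3354 = 616 + 3354 = 3970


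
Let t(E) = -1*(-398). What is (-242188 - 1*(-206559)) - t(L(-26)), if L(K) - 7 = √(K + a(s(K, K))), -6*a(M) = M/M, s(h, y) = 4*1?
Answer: -36027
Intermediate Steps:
s(h, y) = 4
a(M) = -⅙ (a(M) = -M/(6*M) = -⅙*1 = -⅙)
L(K) = 7 + √(-⅙ + K) (L(K) = 7 + √(K - ⅙) = 7 + √(-⅙ + K))
t(E) = 398
(-242188 - 1*(-206559)) - t(L(-26)) = (-242188 - 1*(-206559)) - 1*398 = (-242188 + 206559) - 398 = -35629 - 398 = -36027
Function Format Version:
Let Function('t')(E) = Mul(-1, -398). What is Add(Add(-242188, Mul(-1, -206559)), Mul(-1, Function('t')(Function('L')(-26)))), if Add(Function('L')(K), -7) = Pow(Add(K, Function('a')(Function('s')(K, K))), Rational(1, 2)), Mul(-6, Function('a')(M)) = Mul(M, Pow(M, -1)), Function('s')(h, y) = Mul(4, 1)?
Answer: -36027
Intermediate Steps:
Function('s')(h, y) = 4
Function('a')(M) = Rational(-1, 6) (Function('a')(M) = Mul(Rational(-1, 6), Mul(M, Pow(M, -1))) = Mul(Rational(-1, 6), 1) = Rational(-1, 6))
Function('L')(K) = Add(7, Pow(Add(Rational(-1, 6), K), Rational(1, 2))) (Function('L')(K) = Add(7, Pow(Add(K, Rational(-1, 6)), Rational(1, 2))) = Add(7, Pow(Add(Rational(-1, 6), K), Rational(1, 2))))
Function('t')(E) = 398
Add(Add(-242188, Mul(-1, -206559)), Mul(-1, Function('t')(Function('L')(-26)))) = Add(Add(-242188, Mul(-1, -206559)), Mul(-1, 398)) = Add(Add(-242188, 206559), -398) = Add(-35629, -398) = -36027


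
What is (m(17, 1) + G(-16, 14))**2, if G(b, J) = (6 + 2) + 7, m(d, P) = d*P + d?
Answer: 2401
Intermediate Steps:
m(d, P) = d + P*d (m(d, P) = P*d + d = d + P*d)
G(b, J) = 15 (G(b, J) = 8 + 7 = 15)
(m(17, 1) + G(-16, 14))**2 = (17*(1 + 1) + 15)**2 = (17*2 + 15)**2 = (34 + 15)**2 = 49**2 = 2401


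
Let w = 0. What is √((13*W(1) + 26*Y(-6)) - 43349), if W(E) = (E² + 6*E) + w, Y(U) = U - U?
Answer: I*√43258 ≈ 207.99*I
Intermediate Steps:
Y(U) = 0
W(E) = E² + 6*E (W(E) = (E² + 6*E) + 0 = E² + 6*E)
√((13*W(1) + 26*Y(-6)) - 43349) = √((13*(1*(6 + 1)) + 26*0) - 43349) = √((13*(1*7) + 0) - 43349) = √((13*7 + 0) - 43349) = √((91 + 0) - 43349) = √(91 - 43349) = √(-43258) = I*√43258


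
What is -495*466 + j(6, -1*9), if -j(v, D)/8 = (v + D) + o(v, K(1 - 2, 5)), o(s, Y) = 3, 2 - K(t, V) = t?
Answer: -230670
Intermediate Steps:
K(t, V) = 2 - t
j(v, D) = -24 - 8*D - 8*v (j(v, D) = -8*((v + D) + 3) = -8*((D + v) + 3) = -8*(3 + D + v) = -24 - 8*D - 8*v)
-495*466 + j(6, -1*9) = -495*466 + (-24 - (-8)*9 - 8*6) = -230670 + (-24 - 8*(-9) - 48) = -230670 + (-24 + 72 - 48) = -230670 + 0 = -230670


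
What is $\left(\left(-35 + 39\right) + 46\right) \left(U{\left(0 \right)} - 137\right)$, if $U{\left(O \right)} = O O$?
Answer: $-6850$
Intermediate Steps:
$U{\left(O \right)} = O^{2}$
$\left(\left(-35 + 39\right) + 46\right) \left(U{\left(0 \right)} - 137\right) = \left(\left(-35 + 39\right) + 46\right) \left(0^{2} - 137\right) = \left(4 + 46\right) \left(0 - 137\right) = 50 \left(-137\right) = -6850$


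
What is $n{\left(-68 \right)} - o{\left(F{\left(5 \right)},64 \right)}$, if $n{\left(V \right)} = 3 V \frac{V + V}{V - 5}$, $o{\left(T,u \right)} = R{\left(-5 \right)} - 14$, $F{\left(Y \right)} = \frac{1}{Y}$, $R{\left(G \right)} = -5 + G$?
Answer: $- \frac{25992}{73} \approx -356.05$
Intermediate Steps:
$o{\left(T,u \right)} = -24$ ($o{\left(T,u \right)} = \left(-5 - 5\right) - 14 = -10 - 14 = -24$)
$n{\left(V \right)} = \frac{6 V^{2}}{-5 + V}$ ($n{\left(V \right)} = 3 V \frac{2 V}{-5 + V} = \frac{6 V^{2}}{-5 + V}$)
$n{\left(-68 \right)} - o{\left(F{\left(5 \right)},64 \right)} = \frac{6 \left(-68\right)^{2}}{-5 - 68} - -24 = 6 \cdot 4624 \frac{1}{-73} + 24 = 6 \cdot 4624 \left(- \frac{1}{73}\right) + 24 = - \frac{27744}{73} + 24 = - \frac{25992}{73}$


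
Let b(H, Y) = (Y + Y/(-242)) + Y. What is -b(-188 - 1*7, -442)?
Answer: 106743/121 ≈ 882.17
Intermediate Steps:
b(H, Y) = 483*Y/242 (b(H, Y) = (Y + Y*(-1/242)) + Y = (Y - Y/242) + Y = 241*Y/242 + Y = 483*Y/242)
-b(-188 - 1*7, -442) = -483*(-442)/242 = -1*(-106743/121) = 106743/121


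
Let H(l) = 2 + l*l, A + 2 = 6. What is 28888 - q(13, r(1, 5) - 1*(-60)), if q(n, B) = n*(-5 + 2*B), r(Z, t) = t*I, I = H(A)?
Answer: 25053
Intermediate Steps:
A = 4 (A = -2 + 6 = 4)
H(l) = 2 + l**2
I = 18 (I = 2 + 4**2 = 2 + 16 = 18)
r(Z, t) = 18*t (r(Z, t) = t*18 = 18*t)
28888 - q(13, r(1, 5) - 1*(-60)) = 28888 - 13*(-5 + 2*(18*5 - 1*(-60))) = 28888 - 13*(-5 + 2*(90 + 60)) = 28888 - 13*(-5 + 2*150) = 28888 - 13*(-5 + 300) = 28888 - 13*295 = 28888 - 1*3835 = 28888 - 3835 = 25053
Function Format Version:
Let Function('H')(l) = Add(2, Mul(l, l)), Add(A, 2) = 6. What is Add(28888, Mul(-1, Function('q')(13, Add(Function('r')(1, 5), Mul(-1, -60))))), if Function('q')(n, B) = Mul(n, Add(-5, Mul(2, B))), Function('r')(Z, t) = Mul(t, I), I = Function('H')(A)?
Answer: 25053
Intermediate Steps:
A = 4 (A = Add(-2, 6) = 4)
Function('H')(l) = Add(2, Pow(l, 2))
I = 18 (I = Add(2, Pow(4, 2)) = Add(2, 16) = 18)
Function('r')(Z, t) = Mul(18, t) (Function('r')(Z, t) = Mul(t, 18) = Mul(18, t))
Add(28888, Mul(-1, Function('q')(13, Add(Function('r')(1, 5), Mul(-1, -60))))) = Add(28888, Mul(-1, Mul(13, Add(-5, Mul(2, Add(Mul(18, 5), Mul(-1, -60))))))) = Add(28888, Mul(-1, Mul(13, Add(-5, Mul(2, Add(90, 60)))))) = Add(28888, Mul(-1, Mul(13, Add(-5, Mul(2, 150))))) = Add(28888, Mul(-1, Mul(13, Add(-5, 300)))) = Add(28888, Mul(-1, Mul(13, 295))) = Add(28888, Mul(-1, 3835)) = Add(28888, -3835) = 25053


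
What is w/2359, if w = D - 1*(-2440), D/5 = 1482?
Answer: 9850/2359 ≈ 4.1755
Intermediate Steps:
D = 7410 (D = 5*1482 = 7410)
w = 9850 (w = 7410 - 1*(-2440) = 7410 + 2440 = 9850)
w/2359 = 9850/2359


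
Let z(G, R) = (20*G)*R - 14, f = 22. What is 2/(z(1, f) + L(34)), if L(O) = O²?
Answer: 1/791 ≈ 0.0012642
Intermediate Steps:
z(G, R) = -14 + 20*G*R (z(G, R) = 20*G*R - 14 = -14 + 20*G*R)
2/(z(1, f) + L(34)) = 2/((-14 + 20*1*22) + 34²) = 2/((-14 + 440) + 1156) = 2/(426 + 1156) = 2/1582 = 2*(1/1582) = 1/791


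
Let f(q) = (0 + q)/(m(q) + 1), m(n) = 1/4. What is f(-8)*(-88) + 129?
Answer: 3461/5 ≈ 692.20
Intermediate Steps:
m(n) = 1/4
f(q) = 4*q/5 (f(q) = (0 + q)/(1/4 + 1) = q/(5/4) = q*(4/5) = 4*q/5)
f(-8)*(-88) + 129 = ((4/5)*(-8))*(-88) + 129 = -32/5*(-88) + 129 = 2816/5 + 129 = 3461/5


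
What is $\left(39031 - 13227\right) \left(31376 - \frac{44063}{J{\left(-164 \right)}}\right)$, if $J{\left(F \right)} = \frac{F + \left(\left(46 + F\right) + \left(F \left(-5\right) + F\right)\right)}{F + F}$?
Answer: $\frac{337868389776}{187} \approx 1.8068 \cdot 10^{9}$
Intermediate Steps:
$J{\left(F \right)} = \frac{46 - 2 F}{2 F}$ ($J{\left(F \right)} = \frac{F + \left(\left(46 + F\right) + \left(- 5 F + F\right)\right)}{2 F} = \left(F - \left(-46 + 3 F\right)\right) \frac{1}{2 F} = \left(46 - 2 F\right) \frac{1}{2 F} = \frac{46 - 2 F}{2 F}$)
$\left(39031 - 13227\right) \left(31376 - \frac{44063}{J{\left(-164 \right)}}\right) = \left(39031 - 13227\right) \left(31376 - \frac{44063}{\frac{1}{-164} \left(23 - -164\right)}\right) = 25804 \left(31376 - \frac{44063}{\left(- \frac{1}{164}\right) \left(23 + 164\right)}\right) = 25804 \left(31376 - \frac{44063}{\left(- \frac{1}{164}\right) 187}\right) = 25804 \left(31376 - \frac{44063}{- \frac{187}{164}}\right) = 25804 \left(31376 - - \frac{7226332}{187}\right) = 25804 \left(31376 + \frac{7226332}{187}\right) = 25804 \cdot \frac{13093644}{187} = \frac{337868389776}{187}$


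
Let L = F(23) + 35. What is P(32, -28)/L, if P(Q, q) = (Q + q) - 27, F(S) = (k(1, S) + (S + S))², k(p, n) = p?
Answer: -23/2244 ≈ -0.010250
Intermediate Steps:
F(S) = (1 + 2*S)² (F(S) = (1 + (S + S))² = (1 + 2*S)²)
P(Q, q) = -27 + Q + q
L = 2244 (L = (1 + 2*23)² + 35 = (1 + 46)² + 35 = 47² + 35 = 2209 + 35 = 2244)
P(32, -28)/L = (-27 + 32 - 28)/2244 = -23*1/2244 = -23/2244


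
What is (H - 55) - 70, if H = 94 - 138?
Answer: -169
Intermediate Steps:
H = -44
(H - 55) - 70 = (-44 - 55) - 70 = -99 - 70 = -169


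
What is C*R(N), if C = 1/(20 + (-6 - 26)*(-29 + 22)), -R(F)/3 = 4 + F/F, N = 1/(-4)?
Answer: -15/244 ≈ -0.061475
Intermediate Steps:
N = -¼ ≈ -0.25000
R(F) = -15 (R(F) = -3*(4 + F/F) = -3*(4 + 1) = -3*5 = -15)
C = 1/244 (C = 1/(20 - 32*(-7)) = 1/(20 + 224) = 1/244 ≈ 0.0040984)
C*R(N) = (1/244)*(-15) = -15/244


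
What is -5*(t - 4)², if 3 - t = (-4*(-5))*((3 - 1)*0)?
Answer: -5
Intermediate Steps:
t = 3 (t = 3 - (-4*(-5))*(3 - 1)*0 = 3 - 20*2*0 = 3 - 20*0 = 3 - 1*0 = 3 + 0 = 3)
-5*(t - 4)² = -5*(3 - 4)² = -5*(-1)² = -5*1 = -5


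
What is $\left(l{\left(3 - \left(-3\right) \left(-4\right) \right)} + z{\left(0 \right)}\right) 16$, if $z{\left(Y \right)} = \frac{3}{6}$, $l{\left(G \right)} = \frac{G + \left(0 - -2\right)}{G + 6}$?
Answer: $\frac{136}{3} \approx 45.333$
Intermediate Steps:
$l{\left(G \right)} = \frac{2 + G}{6 + G}$ ($l{\left(G \right)} = \frac{G + \left(0 + 2\right)}{6 + G} = \frac{G + 2}{6 + G} = \frac{2 + G}{6 + G}$)
$z{\left(Y \right)} = \frac{1}{2}$ ($z{\left(Y \right)} = 3 \cdot \frac{1}{6} = \frac{1}{2}$)
$\left(l{\left(3 - \left(-3\right) \left(-4\right) \right)} + z{\left(0 \right)}\right) 16 = \left(\frac{2 + \left(3 - \left(-3\right) \left(-4\right)\right)}{6 + \left(3 - \left(-3\right) \left(-4\right)\right)} + \frac{1}{2}\right) 16 = \left(\frac{2 + \left(3 - 12\right)}{6 + \left(3 - 12\right)} + \frac{1}{2}\right) 16 = \left(\frac{2 - 9}{6 - 9} + \frac{1}{2}\right) 16 = \left(\frac{1}{-3} \left(-7\right) + \frac{1}{2}\right) 16 = \left(\left(- \frac{1}{3}\right) \left(-7\right) + \frac{1}{2}\right) 16 = \left(\frac{7}{3} + \frac{1}{2}\right) 16 = \frac{17}{6} \cdot 16 = \frac{136}{3}$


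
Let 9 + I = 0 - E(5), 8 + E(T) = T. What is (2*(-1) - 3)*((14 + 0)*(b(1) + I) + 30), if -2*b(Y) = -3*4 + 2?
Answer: -80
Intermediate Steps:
E(T) = -8 + T
b(Y) = 5 (b(Y) = -(-3*4 + 2)/2 = -(-12 + 2)/2 = -½*(-10) = 5)
I = -6 (I = -9 + (0 - (-8 + 5)) = -9 + (0 - 1*(-3)) = -9 + (0 + 3) = -9 + 3 = -6)
(2*(-1) - 3)*((14 + 0)*(b(1) + I) + 30) = (2*(-1) - 3)*((14 + 0)*(5 - 6) + 30) = (-2 - 3)*(14*(-1) + 30) = -5*(-14 + 30) = -5*16 = -80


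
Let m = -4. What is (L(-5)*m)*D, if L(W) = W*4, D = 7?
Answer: 560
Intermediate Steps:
L(W) = 4*W
(L(-5)*m)*D = ((4*(-5))*(-4))*7 = -20*(-4)*7 = 80*7 = 560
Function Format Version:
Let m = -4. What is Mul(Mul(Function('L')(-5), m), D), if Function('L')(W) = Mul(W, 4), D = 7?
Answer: 560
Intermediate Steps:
Function('L')(W) = Mul(4, W)
Mul(Mul(Function('L')(-5), m), D) = Mul(Mul(Mul(4, -5), -4), 7) = Mul(Mul(-20, -4), 7) = Mul(80, 7) = 560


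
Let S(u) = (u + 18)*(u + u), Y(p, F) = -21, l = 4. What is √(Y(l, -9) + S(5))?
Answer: √209 ≈ 14.457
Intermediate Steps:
S(u) = 2*u*(18 + u) (S(u) = (18 + u)*(2*u) = 2*u*(18 + u))
√(Y(l, -9) + S(5)) = √(-21 + 2*5*(18 + 5)) = √(-21 + 2*5*23) = √(-21 + 230) = √209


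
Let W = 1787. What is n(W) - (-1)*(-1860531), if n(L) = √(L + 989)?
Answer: -1860531 + 2*√694 ≈ -1.8605e+6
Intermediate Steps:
n(L) = √(989 + L)
n(W) - (-1)*(-1860531) = √(989 + 1787) - (-1)*(-1860531) = √2776 - 1*1860531 = 2*√694 - 1860531 = -1860531 + 2*√694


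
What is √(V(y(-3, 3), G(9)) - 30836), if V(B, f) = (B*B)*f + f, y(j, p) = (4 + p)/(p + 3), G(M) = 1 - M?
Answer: I*√277694/3 ≈ 175.66*I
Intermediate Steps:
y(j, p) = (4 + p)/(3 + p)
V(B, f) = f + f*B² (V(B, f) = B²*f + f = f*B² + f = f + f*B²)
√(V(y(-3, 3), G(9)) - 30836) = √((1 - 1*9)*(1 + ((4 + 3)/(3 + 3))²) - 30836) = √((1 - 9)*(1 + (7/6)²) - 30836) = √(-8*(1 + ((⅙)*7)²) - 30836) = √(-8*(1 + (7/6)²) - 30836) = √(-8*(1 + 49/36) - 30836) = √(-8*85/36 - 30836) = √(-170/9 - 30836) = √(-277694/9) = I*√277694/3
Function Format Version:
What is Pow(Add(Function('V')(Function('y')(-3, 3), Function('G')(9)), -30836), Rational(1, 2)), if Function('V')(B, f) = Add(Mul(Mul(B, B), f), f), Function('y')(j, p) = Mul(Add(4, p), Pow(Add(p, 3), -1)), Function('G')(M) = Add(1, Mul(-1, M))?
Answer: Mul(Rational(1, 3), I, Pow(277694, Rational(1, 2))) ≈ Mul(175.66, I)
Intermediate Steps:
Function('y')(j, p) = Mul(Pow(Add(3, p), -1), Add(4, p)) (Function('y')(j, p) = Mul(Add(4, p), Pow(Add(3, p), -1)) = Mul(Pow(Add(3, p), -1), Add(4, p)))
Function('V')(B, f) = Add(f, Mul(f, Pow(B, 2))) (Function('V')(B, f) = Add(Mul(Pow(B, 2), f), f) = Add(Mul(f, Pow(B, 2)), f) = Add(f, Mul(f, Pow(B, 2))))
Pow(Add(Function('V')(Function('y')(-3, 3), Function('G')(9)), -30836), Rational(1, 2)) = Pow(Add(Mul(Add(1, Mul(-1, 9)), Add(1, Pow(Mul(Pow(Add(3, 3), -1), Add(4, 3)), 2))), -30836), Rational(1, 2)) = Pow(Add(Mul(Add(1, -9), Add(1, Pow(Mul(Pow(6, -1), 7), 2))), -30836), Rational(1, 2)) = Pow(Add(Mul(-8, Add(1, Pow(Mul(Rational(1, 6), 7), 2))), -30836), Rational(1, 2)) = Pow(Add(Mul(-8, Add(1, Pow(Rational(7, 6), 2))), -30836), Rational(1, 2)) = Pow(Add(Mul(-8, Add(1, Rational(49, 36))), -30836), Rational(1, 2)) = Pow(Add(Mul(-8, Rational(85, 36)), -30836), Rational(1, 2)) = Pow(Add(Rational(-170, 9), -30836), Rational(1, 2)) = Pow(Rational(-277694, 9), Rational(1, 2)) = Mul(Rational(1, 3), I, Pow(277694, Rational(1, 2)))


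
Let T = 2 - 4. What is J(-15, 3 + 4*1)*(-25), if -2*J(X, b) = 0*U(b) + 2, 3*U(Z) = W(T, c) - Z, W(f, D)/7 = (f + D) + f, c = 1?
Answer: 25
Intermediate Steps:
T = -2
W(f, D) = 7*D + 14*f (W(f, D) = 7*((f + D) + f) = 7*((D + f) + f) = 7*(D + 2*f) = 7*D + 14*f)
U(Z) = -7 - Z/3 (U(Z) = ((7*1 + 14*(-2)) - Z)/3 = ((7 - 28) - Z)/3 = (-21 - Z)/3 = -7 - Z/3)
J(X, b) = -1 (J(X, b) = -(0*(-7 - b/3) + 2)/2 = -(0 + 2)/2 = -½*2 = -1)
J(-15, 3 + 4*1)*(-25) = -1*(-25) = 25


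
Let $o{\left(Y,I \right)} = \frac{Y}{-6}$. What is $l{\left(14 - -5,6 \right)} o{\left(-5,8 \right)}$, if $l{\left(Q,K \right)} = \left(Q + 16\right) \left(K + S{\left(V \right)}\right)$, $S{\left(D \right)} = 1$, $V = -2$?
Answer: $\frac{1225}{6} \approx 204.17$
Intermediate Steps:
$o{\left(Y,I \right)} = - \frac{Y}{6}$ ($o{\left(Y,I \right)} = Y \left(- \frac{1}{6}\right) = - \frac{Y}{6}$)
$l{\left(Q,K \right)} = \left(1 + K\right) \left(16 + Q\right)$ ($l{\left(Q,K \right)} = \left(Q + 16\right) \left(K + 1\right) = \left(16 + Q\right) \left(1 + K\right) = \left(1 + K\right) \left(16 + Q\right)$)
$l{\left(14 - -5,6 \right)} o{\left(-5,8 \right)} = \left(16 + \left(14 - -5\right) + 16 \cdot 6 + 6 \left(14 - -5\right)\right) \left(\left(- \frac{1}{6}\right) \left(-5\right)\right) = \left(16 + \left(14 + 5\right) + 96 + 6 \left(14 + 5\right)\right) \frac{5}{6} = \left(16 + 19 + 96 + 6 \cdot 19\right) \frac{5}{6} = \left(16 + 19 + 96 + 114\right) \frac{5}{6} = 245 \cdot \frac{5}{6} = \frac{1225}{6}$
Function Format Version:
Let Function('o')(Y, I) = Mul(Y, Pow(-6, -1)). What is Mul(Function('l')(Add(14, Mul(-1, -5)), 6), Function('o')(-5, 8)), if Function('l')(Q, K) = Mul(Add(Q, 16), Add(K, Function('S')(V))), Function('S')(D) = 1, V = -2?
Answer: Rational(1225, 6) ≈ 204.17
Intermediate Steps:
Function('o')(Y, I) = Mul(Rational(-1, 6), Y) (Function('o')(Y, I) = Mul(Y, Rational(-1, 6)) = Mul(Rational(-1, 6), Y))
Function('l')(Q, K) = Mul(Add(1, K), Add(16, Q)) (Function('l')(Q, K) = Mul(Add(Q, 16), Add(K, 1)) = Mul(Add(16, Q), Add(1, K)) = Mul(Add(1, K), Add(16, Q)))
Mul(Function('l')(Add(14, Mul(-1, -5)), 6), Function('o')(-5, 8)) = Mul(Add(16, Add(14, Mul(-1, -5)), Mul(16, 6), Mul(6, Add(14, Mul(-1, -5)))), Mul(Rational(-1, 6), -5)) = Mul(Add(16, Add(14, 5), 96, Mul(6, Add(14, 5))), Rational(5, 6)) = Mul(Add(16, 19, 96, Mul(6, 19)), Rational(5, 6)) = Mul(Add(16, 19, 96, 114), Rational(5, 6)) = Mul(245, Rational(5, 6)) = Rational(1225, 6)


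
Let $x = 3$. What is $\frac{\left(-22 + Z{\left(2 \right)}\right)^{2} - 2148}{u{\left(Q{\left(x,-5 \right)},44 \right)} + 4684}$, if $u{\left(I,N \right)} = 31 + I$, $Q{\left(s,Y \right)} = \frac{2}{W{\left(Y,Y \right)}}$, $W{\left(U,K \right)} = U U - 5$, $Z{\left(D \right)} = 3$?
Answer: $- \frac{17870}{47151} \approx -0.37899$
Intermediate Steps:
$W{\left(U,K \right)} = -5 + U^{2}$ ($W{\left(U,K \right)} = U^{2} - 5 = -5 + U^{2}$)
$Q{\left(s,Y \right)} = \frac{2}{-5 + Y^{2}}$
$\frac{\left(-22 + Z{\left(2 \right)}\right)^{2} - 2148}{u{\left(Q{\left(x,-5 \right)},44 \right)} + 4684} = \frac{\left(-22 + 3\right)^{2} - 2148}{\left(31 + \frac{2}{-5 + \left(-5\right)^{2}}\right) + 4684} = \frac{\left(-19\right)^{2} - 2148}{\left(31 + \frac{2}{-5 + 25}\right) + 4684} = \frac{361 - 2148}{\left(31 + \frac{2}{20}\right) + 4684} = - \frac{1787}{\left(31 + 2 \cdot \frac{1}{20}\right) + 4684} = - \frac{1787}{\left(31 + \frac{1}{10}\right) + 4684} = - \frac{1787}{\frac{311}{10} + 4684} = - \frac{1787}{\frac{47151}{10}} = \left(-1787\right) \frac{10}{47151} = - \frac{17870}{47151}$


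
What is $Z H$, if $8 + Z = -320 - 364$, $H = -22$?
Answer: $15224$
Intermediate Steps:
$Z = -692$ ($Z = -8 - 684 = -692$)
$Z H = \left(-692\right) \left(-22\right) = 15224$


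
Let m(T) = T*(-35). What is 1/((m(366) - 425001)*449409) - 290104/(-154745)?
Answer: 57079761717739951/30447038741401755 ≈ 1.8747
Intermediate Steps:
m(T) = -35*T
1/((m(366) - 425001)*449409) - 290104/(-154745) = 1/(-35*366 - 425001*449409) - 290104/(-154745) = (1/449409)/(-12810 - 425001) - 290104*(-1/154745) = (1/449409)/(-437811) + 290104/154745 = -1/437811*1/449409 + 290104/154745 = -1/196756203699 + 290104/154745 = 57079761717739951/30447038741401755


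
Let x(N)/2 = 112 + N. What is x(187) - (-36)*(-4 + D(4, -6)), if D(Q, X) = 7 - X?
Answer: 922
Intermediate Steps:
x(N) = 224 + 2*N (x(N) = 2*(112 + N) = 224 + 2*N)
x(187) - (-36)*(-4 + D(4, -6)) = (224 + 2*187) - (-36)*(-4 + (7 - 1*(-6))) = (224 + 374) - (-36)*(-4 + (7 + 6)) = 598 - (-36)*(-4 + 13) = 598 - (-36)*9 = 598 - 1*(-324) = 598 + 324 = 922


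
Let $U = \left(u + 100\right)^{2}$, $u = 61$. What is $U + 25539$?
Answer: $51460$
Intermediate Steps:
$U = 25921$ ($U = \left(61 + 100\right)^{2} = 161^{2} = 25921$)
$U + 25539 = 25921 + 25539 = 51460$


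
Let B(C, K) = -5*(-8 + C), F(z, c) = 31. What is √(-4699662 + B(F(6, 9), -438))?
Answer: 37*I*√3433 ≈ 2167.9*I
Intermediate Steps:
B(C, K) = 40 - 5*C
√(-4699662 + B(F(6, 9), -438)) = √(-4699662 + (40 - 5*31)) = √(-4699662 + (40 - 155)) = √(-4699662 - 115) = √(-4699777) = 37*I*√3433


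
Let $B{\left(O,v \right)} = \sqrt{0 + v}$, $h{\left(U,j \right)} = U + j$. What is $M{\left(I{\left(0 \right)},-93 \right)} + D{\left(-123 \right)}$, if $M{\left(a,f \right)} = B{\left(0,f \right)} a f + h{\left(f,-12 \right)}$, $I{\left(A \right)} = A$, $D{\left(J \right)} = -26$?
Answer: $-131$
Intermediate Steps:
$B{\left(O,v \right)} = \sqrt{v}$
$M{\left(a,f \right)} = -12 + f + a f^{\frac{3}{2}}$ ($M{\left(a,f \right)} = \sqrt{f} a f + \left(f - 12\right) = a \sqrt{f} f + \left(-12 + f\right) = a f^{\frac{3}{2}} + \left(-12 + f\right) = -12 + f + a f^{\frac{3}{2}}$)
$M{\left(I{\left(0 \right)},-93 \right)} + D{\left(-123 \right)} = \left(-12 - 93 + 0 \left(-93\right)^{\frac{3}{2}}\right) - 26 = \left(-12 - 93 + 0 \left(- 93 i \sqrt{93}\right)\right) - 26 = \left(-12 - 93 + 0\right) - 26 = -105 - 26 = -131$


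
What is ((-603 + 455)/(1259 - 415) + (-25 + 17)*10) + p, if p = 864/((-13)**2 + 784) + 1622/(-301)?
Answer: -5123975323/60525983 ≈ -84.657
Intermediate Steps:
p = -1285702/286853 (p = 864/(169 + 784) + 1622*(-1/301) = 864/953 - 1622/301 = -1285702/286853 ≈ -4.4821)
((-603 + 455)/(1259 - 415) + (-25 + 17)*10) + p = ((-603 + 455)/(1259 - 415) + (-25 + 17)*10) - 1285702/286853 = (-148/844 - 8*10) - 1285702/286853 = (-148*1/844 - 80) - 1285702/286853 = (-37/211 - 80) - 1285702/286853 = -16917/211 - 1285702/286853 = -5123975323/60525983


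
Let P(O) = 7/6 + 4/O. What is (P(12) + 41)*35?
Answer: 2975/2 ≈ 1487.5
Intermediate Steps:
P(O) = 7/6 + 4/O (P(O) = 7*(⅙) + 4/O = 7/6 + 4/O)
(P(12) + 41)*35 = ((7/6 + 4/12) + 41)*35 = ((7/6 + 4*(1/12)) + 41)*35 = ((7/6 + ⅓) + 41)*35 = (3/2 + 41)*35 = (85/2)*35 = 2975/2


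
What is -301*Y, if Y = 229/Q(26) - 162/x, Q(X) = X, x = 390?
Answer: -328391/130 ≈ -2526.1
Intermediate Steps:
Y = 1091/130 (Y = 229/26 - 162/390 = 229*(1/26) - 162*1/390 = 229/26 - 27/65 = 1091/130 ≈ 8.3923)
-301*Y = -301*1091/130 = -328391/130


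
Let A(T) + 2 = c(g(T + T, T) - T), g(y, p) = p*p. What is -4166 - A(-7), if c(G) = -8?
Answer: -4156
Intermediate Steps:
g(y, p) = p²
A(T) = -10 (A(T) = -2 - 8 = -10)
-4166 - A(-7) = -4166 - 1*(-10) = -4166 + 10 = -4156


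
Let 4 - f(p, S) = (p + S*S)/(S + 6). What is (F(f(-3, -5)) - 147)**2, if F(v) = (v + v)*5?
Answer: 106929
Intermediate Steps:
f(p, S) = 4 - (p + S**2)/(6 + S) (f(p, S) = 4 - (p + S*S)/(S + 6) = 4 - (p + S**2)/(6 + S))
F(v) = 10*v (F(v) = (2*v)*5 = 10*v)
(F(f(-3, -5)) - 147)**2 = (10*((24 - 1*(-3) - 1*(-5)**2 + 4*(-5))/(6 - 5)) - 147)**2 = (10*((24 + 3 - 1*25 - 20)/1) - 147)**2 = (10*(1*(24 + 3 - 25 - 20)) - 147)**2 = (10*(1*(-18)) - 147)**2 = (10*(-18) - 147)**2 = (-180 - 147)**2 = (-327)**2 = 106929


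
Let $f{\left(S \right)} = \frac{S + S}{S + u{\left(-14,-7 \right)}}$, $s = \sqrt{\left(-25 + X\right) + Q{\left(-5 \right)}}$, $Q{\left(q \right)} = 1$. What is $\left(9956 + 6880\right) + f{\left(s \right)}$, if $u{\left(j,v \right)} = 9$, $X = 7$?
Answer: $\frac{824981}{49} + \frac{9 i \sqrt{17}}{49} \approx 16836.0 + 0.75731 i$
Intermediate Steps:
$s = i \sqrt{17}$ ($s = \sqrt{\left(-25 + 7\right) + 1} = \sqrt{-18 + 1} = \sqrt{-17} = i \sqrt{17} \approx 4.1231 i$)
$f{\left(S \right)} = \frac{2 S}{9 + S}$ ($f{\left(S \right)} = \frac{S + S}{S + 9} = \frac{2 S}{9 + S}$)
$\left(9956 + 6880\right) + f{\left(s \right)} = \left(9956 + 6880\right) + \frac{2 i \sqrt{17}}{9 + i \sqrt{17}} = 16836 + \frac{2 i \sqrt{17}}{9 + i \sqrt{17}}$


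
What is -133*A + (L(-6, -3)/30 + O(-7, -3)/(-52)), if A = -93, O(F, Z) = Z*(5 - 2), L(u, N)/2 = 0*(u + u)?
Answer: 643197/52 ≈ 12369.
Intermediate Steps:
L(u, N) = 0 (L(u, N) = 2*(0*(u + u)) = 2*(0*(2*u)) = 2*0 = 0)
O(F, Z) = 3*Z (O(F, Z) = Z*3 = 3*Z)
-133*A + (L(-6, -3)/30 + O(-7, -3)/(-52)) = -133*(-93) + (0/30 + (3*(-3))/(-52)) = 12369 + (0*(1/30) - 9*(-1/52)) = 12369 + (0 + 9/52) = 12369 + 9/52 = 643197/52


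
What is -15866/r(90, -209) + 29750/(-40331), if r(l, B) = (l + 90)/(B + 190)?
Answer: 6076293137/3629790 ≈ 1674.0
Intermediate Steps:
r(l, B) = (90 + l)/(190 + B)
-15866/r(90, -209) + 29750/(-40331) = -15866*(190 - 209)/(90 + 90) + 29750/(-40331) = -15866/(180/(-19)) + 29750*(-1/40331) = -15866/((-1/19*180)) - 29750/40331 = -15866/(-180/19) - 29750/40331 = -15866*(-19/180) - 29750/40331 = 150727/90 - 29750/40331 = 6076293137/3629790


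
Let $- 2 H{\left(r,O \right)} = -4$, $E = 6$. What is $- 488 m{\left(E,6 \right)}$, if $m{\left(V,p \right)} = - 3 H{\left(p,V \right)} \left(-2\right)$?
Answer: $-5856$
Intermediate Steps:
$H{\left(r,O \right)} = 2$ ($H{\left(r,O \right)} = \left(- \frac{1}{2}\right) \left(-4\right) = 2$)
$m{\left(V,p \right)} = 12$ ($m{\left(V,p \right)} = \left(-3\right) 2 \left(-2\right) = \left(-6\right) \left(-2\right) = 12$)
$- 488 m{\left(E,6 \right)} = \left(-488\right) 12 = -5856$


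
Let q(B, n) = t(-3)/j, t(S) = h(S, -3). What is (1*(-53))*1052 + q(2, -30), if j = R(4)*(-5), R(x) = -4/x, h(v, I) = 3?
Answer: -278777/5 ≈ -55755.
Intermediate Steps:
t(S) = 3
j = 5 (j = -4/4*(-5) = -4*¼*(-5) = -1*(-5) = 5)
q(B, n) = ⅗ (q(B, n) = 3/5 = 3*(⅕) = ⅗)
(1*(-53))*1052 + q(2, -30) = (1*(-53))*1052 + ⅗ = -53*1052 + ⅗ = -55756 + ⅗ = -278777/5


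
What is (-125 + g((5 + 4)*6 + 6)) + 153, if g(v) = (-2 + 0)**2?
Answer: 32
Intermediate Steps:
g(v) = 4 (g(v) = (-2)**2 = 4)
(-125 + g((5 + 4)*6 + 6)) + 153 = (-125 + 4) + 153 = -121 + 153 = 32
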